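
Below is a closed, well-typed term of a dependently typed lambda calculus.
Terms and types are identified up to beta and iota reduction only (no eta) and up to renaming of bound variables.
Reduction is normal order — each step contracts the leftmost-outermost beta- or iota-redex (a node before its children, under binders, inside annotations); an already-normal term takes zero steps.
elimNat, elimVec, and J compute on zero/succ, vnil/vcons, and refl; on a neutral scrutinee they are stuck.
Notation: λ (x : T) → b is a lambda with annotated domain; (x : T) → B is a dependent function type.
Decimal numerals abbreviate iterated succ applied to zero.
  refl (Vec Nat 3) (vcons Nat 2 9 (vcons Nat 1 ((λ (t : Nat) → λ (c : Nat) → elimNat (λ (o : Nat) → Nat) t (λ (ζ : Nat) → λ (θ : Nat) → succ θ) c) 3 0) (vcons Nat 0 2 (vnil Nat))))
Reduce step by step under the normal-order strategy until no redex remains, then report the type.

normal-order reduction:
  refl (Vec Nat 3) (vcons Nat 2 9 (vcons Nat 1 ((λ (t : Nat) → λ (c : Nat) → elimNat (λ (o : Nat) → Nat) t (λ (ζ : Nat) → λ (θ : Nat) → succ θ) c) 3 0) (vcons Nat 0 2 (vnil Nat))))
  ~> refl (Vec Nat 3) (vcons Nat 2 9 (vcons Nat 1 ((λ (t : Nat) → elimNat (λ (c : Nat) → Nat) 3 (λ (o : Nat) → λ (ζ : Nat) → succ ζ) t) 0) (vcons Nat 0 2 (vnil Nat))))
  ~> refl (Vec Nat 3) (vcons Nat 2 9 (vcons Nat 1 (elimNat (λ (t : Nat) → Nat) 3 (λ (c : Nat) → λ (o : Nat) → succ o) 0) (vcons Nat 0 2 (vnil Nat))))
  ~> refl (Vec Nat 3) (vcons Nat 2 9 (vcons Nat 1 3 (vcons Nat 0 2 (vnil Nat))))
type:
  Eq (Vec Nat 3) (vcons Nat 2 9 (vcons Nat 1 3 (vcons Nat 0 2 (vnil Nat)))) (vcons Nat 2 9 (vcons Nat 1 3 (vcons Nat 0 2 (vnil Nat))))


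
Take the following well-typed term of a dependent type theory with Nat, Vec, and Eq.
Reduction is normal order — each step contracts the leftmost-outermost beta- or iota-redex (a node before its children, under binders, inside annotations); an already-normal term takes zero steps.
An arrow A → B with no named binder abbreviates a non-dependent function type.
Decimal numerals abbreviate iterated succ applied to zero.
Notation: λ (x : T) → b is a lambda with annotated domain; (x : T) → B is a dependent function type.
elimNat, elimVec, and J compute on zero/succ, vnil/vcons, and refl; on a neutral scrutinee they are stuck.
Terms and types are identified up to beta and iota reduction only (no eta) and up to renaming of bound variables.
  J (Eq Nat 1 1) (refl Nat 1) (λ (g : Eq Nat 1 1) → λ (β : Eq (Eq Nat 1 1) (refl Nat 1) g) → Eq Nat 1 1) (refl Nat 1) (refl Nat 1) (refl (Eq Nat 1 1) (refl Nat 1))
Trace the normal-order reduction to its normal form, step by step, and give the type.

normal-order reduction:
  J (Eq Nat 1 1) (refl Nat 1) (λ (g : Eq Nat 1 1) → λ (β : Eq (Eq Nat 1 1) (refl Nat 1) g) → Eq Nat 1 1) (refl Nat 1) (refl Nat 1) (refl (Eq Nat 1 1) (refl Nat 1))
  ~> refl Nat 1
the term's type:
  Eq Nat 1 1


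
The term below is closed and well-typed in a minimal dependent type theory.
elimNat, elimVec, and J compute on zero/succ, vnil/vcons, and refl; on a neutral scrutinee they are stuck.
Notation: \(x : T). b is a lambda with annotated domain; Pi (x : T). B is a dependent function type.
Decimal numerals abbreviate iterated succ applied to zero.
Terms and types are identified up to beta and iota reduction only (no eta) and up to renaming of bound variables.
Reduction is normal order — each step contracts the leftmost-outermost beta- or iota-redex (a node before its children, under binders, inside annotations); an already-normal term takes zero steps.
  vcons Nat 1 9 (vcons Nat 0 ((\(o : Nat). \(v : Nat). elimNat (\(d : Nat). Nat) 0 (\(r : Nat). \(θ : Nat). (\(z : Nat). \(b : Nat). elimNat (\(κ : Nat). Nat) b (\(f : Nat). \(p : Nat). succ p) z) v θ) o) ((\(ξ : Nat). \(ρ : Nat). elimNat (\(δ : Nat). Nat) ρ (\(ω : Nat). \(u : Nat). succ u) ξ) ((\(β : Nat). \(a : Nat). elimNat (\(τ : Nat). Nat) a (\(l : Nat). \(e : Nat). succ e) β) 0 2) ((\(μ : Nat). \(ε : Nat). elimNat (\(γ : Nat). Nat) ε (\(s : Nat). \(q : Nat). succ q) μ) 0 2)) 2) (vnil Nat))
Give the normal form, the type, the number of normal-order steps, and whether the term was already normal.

normal form:
  vcons Nat 1 9 (vcons Nat 0 8 (vnil Nat))
type:
  Vec Nat 2
normal-order step count: 39
term was already normal: no
first contracted redex: a beta-redex


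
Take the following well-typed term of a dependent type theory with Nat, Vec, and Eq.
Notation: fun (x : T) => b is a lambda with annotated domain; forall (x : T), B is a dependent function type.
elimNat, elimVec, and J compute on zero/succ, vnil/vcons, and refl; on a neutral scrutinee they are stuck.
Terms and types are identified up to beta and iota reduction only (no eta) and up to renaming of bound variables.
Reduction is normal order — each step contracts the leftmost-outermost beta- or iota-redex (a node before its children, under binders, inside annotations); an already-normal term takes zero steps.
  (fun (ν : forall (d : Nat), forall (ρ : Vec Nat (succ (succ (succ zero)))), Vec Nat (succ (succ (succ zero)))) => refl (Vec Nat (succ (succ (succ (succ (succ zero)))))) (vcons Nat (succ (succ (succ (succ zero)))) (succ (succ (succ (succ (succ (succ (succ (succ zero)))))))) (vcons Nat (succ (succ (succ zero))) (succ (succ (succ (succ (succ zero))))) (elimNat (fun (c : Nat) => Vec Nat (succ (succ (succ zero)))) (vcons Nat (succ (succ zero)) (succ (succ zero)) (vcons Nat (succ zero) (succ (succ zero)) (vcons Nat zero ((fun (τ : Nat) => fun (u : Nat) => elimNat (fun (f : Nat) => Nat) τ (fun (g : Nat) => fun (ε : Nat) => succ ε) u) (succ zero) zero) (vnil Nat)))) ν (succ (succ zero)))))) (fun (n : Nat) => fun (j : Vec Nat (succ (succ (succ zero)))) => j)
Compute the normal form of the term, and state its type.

normal form:
  refl (Vec Nat (succ (succ (succ (succ (succ zero)))))) (vcons Nat (succ (succ (succ (succ zero)))) (succ (succ (succ (succ (succ (succ (succ (succ zero)))))))) (vcons Nat (succ (succ (succ zero))) (succ (succ (succ (succ (succ zero))))) (vcons Nat (succ (succ zero)) (succ (succ zero)) (vcons Nat (succ zero) (succ (succ zero)) (vcons Nat zero (succ zero) (vnil Nat))))))
the term's type:
  Eq (Vec Nat (succ (succ (succ (succ (succ zero)))))) (vcons Nat (succ (succ (succ (succ zero)))) (succ (succ (succ (succ (succ (succ (succ (succ zero)))))))) (vcons Nat (succ (succ (succ zero))) (succ (succ (succ (succ (succ zero))))) (vcons Nat (succ (succ zero)) (succ (succ zero)) (vcons Nat (succ zero) (succ (succ zero)) (vcons Nat zero (succ zero) (vnil Nat)))))) (vcons Nat (succ (succ (succ (succ zero)))) (succ (succ (succ (succ (succ (succ (succ (succ zero)))))))) (vcons Nat (succ (succ (succ zero))) (succ (succ (succ (succ (succ zero))))) (vcons Nat (succ (succ zero)) (succ (succ zero)) (vcons Nat (succ zero) (succ (succ zero)) (vcons Nat zero (succ zero) (vnil Nat))))))


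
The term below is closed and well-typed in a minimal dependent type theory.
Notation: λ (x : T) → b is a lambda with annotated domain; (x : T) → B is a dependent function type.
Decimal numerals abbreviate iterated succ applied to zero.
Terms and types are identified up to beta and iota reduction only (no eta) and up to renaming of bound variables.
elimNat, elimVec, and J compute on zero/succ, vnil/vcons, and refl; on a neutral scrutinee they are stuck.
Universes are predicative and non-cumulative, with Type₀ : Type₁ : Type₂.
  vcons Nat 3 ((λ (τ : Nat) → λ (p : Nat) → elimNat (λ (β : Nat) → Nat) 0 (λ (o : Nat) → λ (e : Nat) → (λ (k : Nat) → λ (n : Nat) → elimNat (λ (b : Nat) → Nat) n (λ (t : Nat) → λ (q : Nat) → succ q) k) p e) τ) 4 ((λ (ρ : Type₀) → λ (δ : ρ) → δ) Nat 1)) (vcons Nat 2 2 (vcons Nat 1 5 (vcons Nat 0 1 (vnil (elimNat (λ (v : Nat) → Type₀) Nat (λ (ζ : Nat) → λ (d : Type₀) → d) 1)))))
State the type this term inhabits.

inferred type:
  Vec Nat 4


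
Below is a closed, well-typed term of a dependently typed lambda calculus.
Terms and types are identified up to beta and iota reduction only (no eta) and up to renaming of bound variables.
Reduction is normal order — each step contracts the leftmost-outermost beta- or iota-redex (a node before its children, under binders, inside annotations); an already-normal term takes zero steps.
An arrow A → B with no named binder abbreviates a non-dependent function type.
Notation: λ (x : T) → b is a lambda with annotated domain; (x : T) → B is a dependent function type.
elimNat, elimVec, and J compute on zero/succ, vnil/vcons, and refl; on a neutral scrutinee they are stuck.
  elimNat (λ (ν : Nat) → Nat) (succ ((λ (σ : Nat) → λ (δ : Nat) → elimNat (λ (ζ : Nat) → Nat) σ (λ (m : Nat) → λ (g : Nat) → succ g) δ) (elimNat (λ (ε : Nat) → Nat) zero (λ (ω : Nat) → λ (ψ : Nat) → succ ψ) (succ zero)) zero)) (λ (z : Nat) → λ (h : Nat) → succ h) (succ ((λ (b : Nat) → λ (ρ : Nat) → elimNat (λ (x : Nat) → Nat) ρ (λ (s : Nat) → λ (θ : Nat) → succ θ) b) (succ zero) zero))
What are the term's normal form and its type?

normal form:
  succ (succ (succ (succ zero)))
inferred type:
  Nat


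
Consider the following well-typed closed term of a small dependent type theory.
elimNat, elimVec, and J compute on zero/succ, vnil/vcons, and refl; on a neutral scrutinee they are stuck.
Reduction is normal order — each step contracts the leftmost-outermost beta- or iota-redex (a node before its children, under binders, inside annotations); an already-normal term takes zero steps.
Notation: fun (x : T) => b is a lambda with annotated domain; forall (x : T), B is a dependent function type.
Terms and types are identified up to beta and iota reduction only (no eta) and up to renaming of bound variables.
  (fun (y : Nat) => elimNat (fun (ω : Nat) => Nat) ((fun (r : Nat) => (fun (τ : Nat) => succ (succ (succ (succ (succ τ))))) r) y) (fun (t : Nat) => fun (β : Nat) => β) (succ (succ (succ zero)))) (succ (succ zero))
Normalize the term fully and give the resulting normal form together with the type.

normal form:
  succ (succ (succ (succ (succ (succ (succ zero))))))
inferred type:
  Nat


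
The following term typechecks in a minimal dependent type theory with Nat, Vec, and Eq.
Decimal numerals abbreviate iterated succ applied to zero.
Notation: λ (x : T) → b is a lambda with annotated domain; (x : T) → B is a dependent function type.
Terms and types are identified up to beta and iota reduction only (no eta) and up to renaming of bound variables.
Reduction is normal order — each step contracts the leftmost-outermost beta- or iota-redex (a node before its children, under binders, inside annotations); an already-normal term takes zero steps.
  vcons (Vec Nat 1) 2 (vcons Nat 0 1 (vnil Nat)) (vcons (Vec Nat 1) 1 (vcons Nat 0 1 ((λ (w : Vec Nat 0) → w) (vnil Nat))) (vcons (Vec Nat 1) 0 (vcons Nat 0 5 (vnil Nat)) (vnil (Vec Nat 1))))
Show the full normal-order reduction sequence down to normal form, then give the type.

reduction (normal order):
  vcons (Vec Nat 1) 2 (vcons Nat 0 1 (vnil Nat)) (vcons (Vec Nat 1) 1 (vcons Nat 0 1 ((λ (w : Vec Nat 0) → w) (vnil Nat))) (vcons (Vec Nat 1) 0 (vcons Nat 0 5 (vnil Nat)) (vnil (Vec Nat 1))))
  ~> vcons (Vec Nat 1) 2 (vcons Nat 0 1 (vnil Nat)) (vcons (Vec Nat 1) 1 (vcons Nat 0 1 (vnil Nat)) (vcons (Vec Nat 1) 0 (vcons Nat 0 5 (vnil Nat)) (vnil (Vec Nat 1))))
type:
  Vec (Vec Nat 1) 3


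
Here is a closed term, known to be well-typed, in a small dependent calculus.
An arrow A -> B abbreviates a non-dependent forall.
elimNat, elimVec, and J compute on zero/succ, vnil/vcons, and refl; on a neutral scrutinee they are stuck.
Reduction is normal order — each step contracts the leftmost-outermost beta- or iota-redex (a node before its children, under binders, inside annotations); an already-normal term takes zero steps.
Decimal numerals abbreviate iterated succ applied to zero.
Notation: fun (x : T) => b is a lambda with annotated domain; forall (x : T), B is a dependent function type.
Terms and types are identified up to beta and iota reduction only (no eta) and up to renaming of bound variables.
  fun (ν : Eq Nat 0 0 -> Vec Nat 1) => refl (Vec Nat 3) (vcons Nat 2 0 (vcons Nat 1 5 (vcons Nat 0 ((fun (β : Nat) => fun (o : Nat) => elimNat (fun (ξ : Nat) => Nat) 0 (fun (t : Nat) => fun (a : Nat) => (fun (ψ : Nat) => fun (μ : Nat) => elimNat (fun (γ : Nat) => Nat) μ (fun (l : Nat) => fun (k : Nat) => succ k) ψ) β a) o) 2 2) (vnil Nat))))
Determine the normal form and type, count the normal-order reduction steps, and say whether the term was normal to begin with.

normal form:
  fun (ν : Eq Nat 0 0 -> Vec Nat 1) => refl (Vec Nat 3) (vcons Nat 2 0 (vcons Nat 1 5 (vcons Nat 0 4 (vnil Nat))))
the term's type:
  (Eq Nat 0 0 -> Vec Nat 1) -> Eq (Vec Nat 3) (vcons Nat 2 0 (vcons Nat 1 5 (vcons Nat 0 4 (vnil Nat)))) (vcons Nat 2 0 (vcons Nat 1 5 (vcons Nat 0 4 (vnil Nat))))
normal-order step count: 27
term was already normal: no
first redex: a beta-redex


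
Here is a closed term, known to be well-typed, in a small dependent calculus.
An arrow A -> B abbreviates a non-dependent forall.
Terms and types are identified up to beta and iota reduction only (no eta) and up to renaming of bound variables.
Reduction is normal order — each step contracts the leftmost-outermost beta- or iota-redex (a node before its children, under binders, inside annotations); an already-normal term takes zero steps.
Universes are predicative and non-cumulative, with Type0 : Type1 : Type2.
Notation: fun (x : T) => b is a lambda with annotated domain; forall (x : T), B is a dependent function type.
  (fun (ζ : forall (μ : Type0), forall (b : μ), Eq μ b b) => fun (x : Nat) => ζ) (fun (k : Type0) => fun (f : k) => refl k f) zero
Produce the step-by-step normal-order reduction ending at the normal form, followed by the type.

normal-order reduction sequence:
  (fun (ζ : forall (μ : Type0), forall (b : μ), Eq μ b b) => fun (x : Nat) => ζ) (fun (k : Type0) => fun (f : k) => refl k f) zero
  ~> (fun (ζ : Nat) => fun (μ : Type0) => fun (b : μ) => refl μ b) zero
  ~> fun (ζ : Type0) => fun (μ : ζ) => refl ζ μ
type:
  forall (ζ : Type0), forall (μ : ζ), Eq ζ μ μ


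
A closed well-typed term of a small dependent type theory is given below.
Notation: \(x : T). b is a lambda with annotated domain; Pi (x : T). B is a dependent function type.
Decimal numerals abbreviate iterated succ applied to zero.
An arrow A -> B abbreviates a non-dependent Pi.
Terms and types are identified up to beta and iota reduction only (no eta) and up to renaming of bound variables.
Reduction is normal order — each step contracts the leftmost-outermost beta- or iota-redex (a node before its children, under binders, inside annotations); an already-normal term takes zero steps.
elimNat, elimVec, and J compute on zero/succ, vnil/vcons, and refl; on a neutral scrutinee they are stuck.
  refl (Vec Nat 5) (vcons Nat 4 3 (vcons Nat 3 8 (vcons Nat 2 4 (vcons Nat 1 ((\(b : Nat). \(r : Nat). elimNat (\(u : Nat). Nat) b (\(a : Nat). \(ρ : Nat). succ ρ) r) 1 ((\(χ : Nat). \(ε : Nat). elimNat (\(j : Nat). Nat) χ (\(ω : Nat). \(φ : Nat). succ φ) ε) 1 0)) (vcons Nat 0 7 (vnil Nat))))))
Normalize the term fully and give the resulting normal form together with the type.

reduced normal form:
  refl (Vec Nat 5) (vcons Nat 4 3 (vcons Nat 3 8 (vcons Nat 2 4 (vcons Nat 1 2 (vcons Nat 0 7 (vnil Nat))))))
the term's type:
  Eq (Vec Nat 5) (vcons Nat 4 3 (vcons Nat 3 8 (vcons Nat 2 4 (vcons Nat 1 2 (vcons Nat 0 7 (vnil Nat)))))) (vcons Nat 4 3 (vcons Nat 3 8 (vcons Nat 2 4 (vcons Nat 1 2 (vcons Nat 0 7 (vnil Nat))))))
observation: 9 normal-order steps separate the term from its normal form.


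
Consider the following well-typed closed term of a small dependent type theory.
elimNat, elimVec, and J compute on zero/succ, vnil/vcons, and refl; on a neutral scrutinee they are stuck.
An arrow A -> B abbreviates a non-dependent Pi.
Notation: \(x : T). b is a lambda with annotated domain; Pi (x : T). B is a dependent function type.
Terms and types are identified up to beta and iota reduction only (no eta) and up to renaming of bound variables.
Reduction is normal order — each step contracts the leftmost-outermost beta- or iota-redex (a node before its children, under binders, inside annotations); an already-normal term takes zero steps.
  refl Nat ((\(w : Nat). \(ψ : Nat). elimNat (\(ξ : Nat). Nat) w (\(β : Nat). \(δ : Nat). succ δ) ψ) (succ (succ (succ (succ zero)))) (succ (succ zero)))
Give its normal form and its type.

reduced normal form:
  refl Nat (succ (succ (succ (succ (succ (succ zero))))))
type:
  Eq Nat (succ (succ (succ (succ (succ (succ zero)))))) (succ (succ (succ (succ (succ (succ zero))))))


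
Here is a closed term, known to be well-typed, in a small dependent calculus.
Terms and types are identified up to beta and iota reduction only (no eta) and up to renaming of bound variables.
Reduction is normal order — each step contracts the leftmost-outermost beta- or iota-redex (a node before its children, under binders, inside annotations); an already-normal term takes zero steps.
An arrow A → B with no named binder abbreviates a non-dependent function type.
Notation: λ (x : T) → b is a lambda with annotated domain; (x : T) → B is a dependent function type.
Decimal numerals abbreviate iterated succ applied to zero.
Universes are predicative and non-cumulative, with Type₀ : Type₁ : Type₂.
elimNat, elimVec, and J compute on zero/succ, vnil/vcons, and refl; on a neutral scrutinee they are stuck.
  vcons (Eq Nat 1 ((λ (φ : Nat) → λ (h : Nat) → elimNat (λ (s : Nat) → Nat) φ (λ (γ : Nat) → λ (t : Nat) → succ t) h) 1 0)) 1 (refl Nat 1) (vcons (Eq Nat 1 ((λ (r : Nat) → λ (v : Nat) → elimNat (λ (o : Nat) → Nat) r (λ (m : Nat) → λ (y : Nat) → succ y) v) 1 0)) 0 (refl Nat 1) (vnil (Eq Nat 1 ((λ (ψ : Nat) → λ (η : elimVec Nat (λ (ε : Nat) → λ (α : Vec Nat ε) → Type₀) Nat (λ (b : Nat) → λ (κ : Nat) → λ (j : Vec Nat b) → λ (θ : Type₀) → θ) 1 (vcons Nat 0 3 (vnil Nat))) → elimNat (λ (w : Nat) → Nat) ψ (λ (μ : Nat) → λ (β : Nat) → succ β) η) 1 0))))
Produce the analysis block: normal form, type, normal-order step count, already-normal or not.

reduced normal form:
  vcons (Eq Nat 1 1) 1 (refl Nat 1) (vcons (Eq Nat 1 1) 0 (refl Nat 1) (vnil (Eq Nat 1 1)))
the term's type:
  Vec (Eq Nat 1 1) 2
reduction steps (normal order): 9
already normal: no
first contracted redex: a beta-redex


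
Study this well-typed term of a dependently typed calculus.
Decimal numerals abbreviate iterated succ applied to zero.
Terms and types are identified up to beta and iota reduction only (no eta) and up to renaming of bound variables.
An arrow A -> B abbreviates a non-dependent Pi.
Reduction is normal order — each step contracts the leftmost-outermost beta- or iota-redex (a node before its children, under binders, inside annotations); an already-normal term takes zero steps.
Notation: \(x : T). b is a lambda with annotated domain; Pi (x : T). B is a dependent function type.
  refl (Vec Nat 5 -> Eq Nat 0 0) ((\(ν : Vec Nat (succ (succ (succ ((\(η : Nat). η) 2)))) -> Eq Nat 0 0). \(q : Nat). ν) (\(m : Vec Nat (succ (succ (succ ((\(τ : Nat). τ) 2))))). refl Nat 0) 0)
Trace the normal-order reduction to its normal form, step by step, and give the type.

normal-order reduction:
  refl (Vec Nat 5 -> Eq Nat 0 0) ((\(ν : Vec Nat (succ (succ (succ ((\(η : Nat). η) 2)))) -> Eq Nat 0 0). \(q : Nat). ν) (\(m : Vec Nat (succ (succ (succ ((\(τ : Nat). τ) 2))))). refl Nat 0) 0)
  ~> refl (Vec Nat 5 -> Eq Nat 0 0) ((\(ν : Nat). \(η : Vec Nat (succ (succ (succ ((\(q : Nat). q) 2))))). refl Nat 0) 0)
  ~> refl (Vec Nat 5 -> Eq Nat 0 0) (\(ν : Vec Nat (succ (succ (succ ((\(η : Nat). η) 2))))). refl Nat 0)
  ~> refl (Vec Nat 5 -> Eq Nat 0 0) (\(ν : Vec Nat 5). refl Nat 0)
inferred type:
  Eq (Vec Nat 5 -> Eq Nat 0 0) (\(ν : Vec Nat 5). refl Nat 0) (\(η : Vec Nat 5). refl Nat 0)


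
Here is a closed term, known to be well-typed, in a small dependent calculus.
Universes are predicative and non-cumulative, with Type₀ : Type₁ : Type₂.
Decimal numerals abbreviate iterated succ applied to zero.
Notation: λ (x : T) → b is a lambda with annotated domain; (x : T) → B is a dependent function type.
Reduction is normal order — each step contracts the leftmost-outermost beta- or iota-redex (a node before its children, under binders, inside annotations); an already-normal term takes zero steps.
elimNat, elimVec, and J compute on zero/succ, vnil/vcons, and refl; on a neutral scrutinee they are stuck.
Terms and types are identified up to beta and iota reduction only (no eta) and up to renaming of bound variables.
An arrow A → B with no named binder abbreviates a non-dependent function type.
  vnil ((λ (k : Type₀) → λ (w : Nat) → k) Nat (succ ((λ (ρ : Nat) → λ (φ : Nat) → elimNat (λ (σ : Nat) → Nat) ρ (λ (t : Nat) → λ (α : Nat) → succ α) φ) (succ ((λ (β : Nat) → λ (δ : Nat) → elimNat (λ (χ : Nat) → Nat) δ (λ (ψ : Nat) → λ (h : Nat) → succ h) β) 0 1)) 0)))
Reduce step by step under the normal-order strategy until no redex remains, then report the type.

normal-order reduction:
  vnil ((λ (k : Type₀) → λ (w : Nat) → k) Nat (succ ((λ (ρ : Nat) → λ (φ : Nat) → elimNat (λ (σ : Nat) → Nat) ρ (λ (t : Nat) → λ (α : Nat) → succ α) φ) (succ ((λ (β : Nat) → λ (δ : Nat) → elimNat (λ (χ : Nat) → Nat) δ (λ (ψ : Nat) → λ (h : Nat) → succ h) β) 0 1)) 0)))
  ~> vnil ((λ (k : Nat) → Nat) (succ ((λ (w : Nat) → λ (ρ : Nat) → elimNat (λ (φ : Nat) → Nat) w (λ (σ : Nat) → λ (t : Nat) → succ t) ρ) (succ ((λ (α : Nat) → λ (β : Nat) → elimNat (λ (δ : Nat) → Nat) β (λ (χ : Nat) → λ (ψ : Nat) → succ ψ) α) 0 1)) 0)))
  ~> vnil Nat
the term's type:
  Vec Nat 0


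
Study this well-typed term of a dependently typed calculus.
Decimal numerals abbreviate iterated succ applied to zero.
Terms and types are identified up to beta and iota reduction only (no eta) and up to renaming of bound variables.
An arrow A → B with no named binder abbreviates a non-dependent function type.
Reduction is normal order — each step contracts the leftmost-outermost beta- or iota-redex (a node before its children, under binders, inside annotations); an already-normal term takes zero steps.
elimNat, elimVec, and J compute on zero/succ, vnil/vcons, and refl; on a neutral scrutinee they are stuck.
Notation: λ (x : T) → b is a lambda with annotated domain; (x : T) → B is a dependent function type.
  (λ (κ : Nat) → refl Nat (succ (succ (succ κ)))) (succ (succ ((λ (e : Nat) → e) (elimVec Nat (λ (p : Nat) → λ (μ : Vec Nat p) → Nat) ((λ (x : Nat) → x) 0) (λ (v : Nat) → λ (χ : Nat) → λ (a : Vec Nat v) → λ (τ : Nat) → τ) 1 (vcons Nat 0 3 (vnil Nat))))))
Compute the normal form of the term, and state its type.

normal form:
  refl Nat 5
the term's type:
  Eq Nat 5 5


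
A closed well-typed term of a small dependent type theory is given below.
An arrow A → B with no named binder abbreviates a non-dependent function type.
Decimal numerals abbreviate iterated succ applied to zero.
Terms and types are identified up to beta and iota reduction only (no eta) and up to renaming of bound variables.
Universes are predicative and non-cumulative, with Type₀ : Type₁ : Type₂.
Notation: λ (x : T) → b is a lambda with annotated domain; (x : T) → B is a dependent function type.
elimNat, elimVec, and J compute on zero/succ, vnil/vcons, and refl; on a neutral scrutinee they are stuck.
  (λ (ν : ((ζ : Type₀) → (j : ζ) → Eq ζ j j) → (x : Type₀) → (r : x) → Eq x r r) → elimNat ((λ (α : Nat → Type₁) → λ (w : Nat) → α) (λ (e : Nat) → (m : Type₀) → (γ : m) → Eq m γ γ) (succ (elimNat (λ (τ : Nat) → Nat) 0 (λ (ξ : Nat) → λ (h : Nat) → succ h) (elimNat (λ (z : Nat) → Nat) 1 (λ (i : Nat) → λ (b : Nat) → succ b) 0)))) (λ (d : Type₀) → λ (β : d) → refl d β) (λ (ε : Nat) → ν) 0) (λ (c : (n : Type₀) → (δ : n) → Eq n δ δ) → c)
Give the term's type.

type:
  (ν : Type₀) → (ζ : ν) → Eq ν ζ ζ


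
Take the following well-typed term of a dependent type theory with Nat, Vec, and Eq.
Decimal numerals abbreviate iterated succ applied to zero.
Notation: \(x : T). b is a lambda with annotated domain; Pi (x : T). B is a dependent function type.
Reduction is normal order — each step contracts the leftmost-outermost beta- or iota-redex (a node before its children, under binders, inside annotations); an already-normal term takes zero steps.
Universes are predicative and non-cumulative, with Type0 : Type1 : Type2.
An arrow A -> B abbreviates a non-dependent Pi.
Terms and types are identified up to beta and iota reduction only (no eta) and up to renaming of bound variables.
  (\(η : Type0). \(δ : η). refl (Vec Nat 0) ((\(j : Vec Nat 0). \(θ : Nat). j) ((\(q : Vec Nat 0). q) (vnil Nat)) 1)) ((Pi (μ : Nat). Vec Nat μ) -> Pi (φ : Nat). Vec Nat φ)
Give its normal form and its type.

normal form:
  \(η : (Pi (δ : Nat). Vec Nat δ) -> Pi (j : Nat). Vec Nat j). refl (Vec Nat 0) (vnil Nat)
type:
  ((Pi (η : Nat). Vec Nat η) -> Pi (δ : Nat). Vec Nat δ) -> Eq (Vec Nat 0) (vnil Nat) (vnil Nat)


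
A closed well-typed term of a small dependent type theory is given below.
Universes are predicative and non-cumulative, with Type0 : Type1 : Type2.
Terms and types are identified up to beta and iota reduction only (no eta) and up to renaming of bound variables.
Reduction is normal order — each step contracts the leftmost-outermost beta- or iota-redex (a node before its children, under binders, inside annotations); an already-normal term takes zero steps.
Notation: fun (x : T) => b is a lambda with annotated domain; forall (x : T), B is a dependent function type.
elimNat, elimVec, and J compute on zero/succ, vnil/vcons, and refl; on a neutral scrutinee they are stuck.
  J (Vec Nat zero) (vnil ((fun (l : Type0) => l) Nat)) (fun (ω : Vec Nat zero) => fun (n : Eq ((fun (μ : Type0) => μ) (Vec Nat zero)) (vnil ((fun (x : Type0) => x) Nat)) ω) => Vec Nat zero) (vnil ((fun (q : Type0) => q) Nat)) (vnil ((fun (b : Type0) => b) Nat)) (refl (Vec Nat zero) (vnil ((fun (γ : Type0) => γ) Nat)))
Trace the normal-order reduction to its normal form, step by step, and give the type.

normal-order reduction sequence:
  J (Vec Nat zero) (vnil ((fun (l : Type0) => l) Nat)) (fun (ω : Vec Nat zero) => fun (n : Eq ((fun (μ : Type0) => μ) (Vec Nat zero)) (vnil ((fun (x : Type0) => x) Nat)) ω) => Vec Nat zero) (vnil ((fun (q : Type0) => q) Nat)) (vnil ((fun (b : Type0) => b) Nat)) (refl (Vec Nat zero) (vnil ((fun (γ : Type0) => γ) Nat)))
  ~> vnil ((fun (l : Type0) => l) Nat)
  ~> vnil Nat
type:
  Vec Nat zero


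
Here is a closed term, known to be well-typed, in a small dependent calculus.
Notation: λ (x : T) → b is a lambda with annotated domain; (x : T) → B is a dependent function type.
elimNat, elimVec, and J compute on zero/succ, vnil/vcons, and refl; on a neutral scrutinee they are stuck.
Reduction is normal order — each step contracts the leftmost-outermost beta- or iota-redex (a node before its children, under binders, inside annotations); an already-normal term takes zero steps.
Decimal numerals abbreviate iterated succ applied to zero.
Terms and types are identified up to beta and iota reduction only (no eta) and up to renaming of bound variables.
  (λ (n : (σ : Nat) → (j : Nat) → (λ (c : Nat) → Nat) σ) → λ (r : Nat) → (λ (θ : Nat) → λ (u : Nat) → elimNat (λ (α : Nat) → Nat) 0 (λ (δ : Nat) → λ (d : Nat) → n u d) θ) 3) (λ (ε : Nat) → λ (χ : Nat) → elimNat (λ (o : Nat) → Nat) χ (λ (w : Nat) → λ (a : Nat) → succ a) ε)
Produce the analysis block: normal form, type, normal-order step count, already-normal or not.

normal form:
  λ (n : Nat) → λ (σ : Nat) → elimNat (λ (j : Nat) → Nat) (elimNat (λ (c : Nat) → Nat) (elimNat (λ (r : Nat) → Nat) 0 (λ (θ : Nat) → λ (u : Nat) → succ u) σ) (λ (α : Nat) → λ (δ : Nat) → succ δ) σ) (λ (d : Nat) → λ (ε : Nat) → succ ε) σ
inferred type:
  (n : Nat) → (σ : Nat) → Nat
steps to reach normal form (normal order): 18
already normal: no
first redex: a beta-redex


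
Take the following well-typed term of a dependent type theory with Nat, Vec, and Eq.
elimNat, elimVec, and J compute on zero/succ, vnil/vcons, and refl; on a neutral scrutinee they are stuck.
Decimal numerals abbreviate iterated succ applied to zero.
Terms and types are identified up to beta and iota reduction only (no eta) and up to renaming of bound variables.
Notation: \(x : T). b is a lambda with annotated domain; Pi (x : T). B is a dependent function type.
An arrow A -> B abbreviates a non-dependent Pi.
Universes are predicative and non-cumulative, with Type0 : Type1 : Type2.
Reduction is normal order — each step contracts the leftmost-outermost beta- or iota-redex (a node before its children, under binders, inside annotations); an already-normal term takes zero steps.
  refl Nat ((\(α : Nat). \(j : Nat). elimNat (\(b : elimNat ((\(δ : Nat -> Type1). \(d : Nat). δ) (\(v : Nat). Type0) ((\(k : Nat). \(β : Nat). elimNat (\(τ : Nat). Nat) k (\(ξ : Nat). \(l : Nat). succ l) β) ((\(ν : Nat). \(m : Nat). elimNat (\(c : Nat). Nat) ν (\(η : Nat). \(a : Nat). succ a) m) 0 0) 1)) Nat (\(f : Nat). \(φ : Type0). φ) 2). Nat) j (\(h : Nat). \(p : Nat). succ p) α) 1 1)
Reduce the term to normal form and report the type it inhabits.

normal form:
  refl Nat 2
type:
  Eq Nat 2 2
observation: normalization takes exactly 6 steps under the normal-order strategy.


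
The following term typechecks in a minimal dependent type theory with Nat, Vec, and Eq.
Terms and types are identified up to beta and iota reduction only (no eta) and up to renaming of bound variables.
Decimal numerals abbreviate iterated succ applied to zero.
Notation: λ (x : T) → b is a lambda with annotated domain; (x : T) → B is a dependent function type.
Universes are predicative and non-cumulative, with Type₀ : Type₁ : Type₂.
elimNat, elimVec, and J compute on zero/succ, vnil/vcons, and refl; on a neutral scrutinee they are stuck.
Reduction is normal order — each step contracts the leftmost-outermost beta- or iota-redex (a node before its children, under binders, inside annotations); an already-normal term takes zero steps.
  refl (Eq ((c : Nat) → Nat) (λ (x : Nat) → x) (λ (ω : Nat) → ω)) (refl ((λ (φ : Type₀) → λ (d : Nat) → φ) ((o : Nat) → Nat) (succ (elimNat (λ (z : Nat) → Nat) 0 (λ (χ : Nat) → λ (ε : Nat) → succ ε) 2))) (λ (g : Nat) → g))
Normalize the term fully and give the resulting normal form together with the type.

reduced normal form:
  refl (Eq ((c : Nat) → Nat) (λ (x : Nat) → x) (λ (ω : Nat) → ω)) (refl ((φ : Nat) → Nat) (λ (d : Nat) → d))
the term's type:
  Eq (Eq ((c : Nat) → Nat) (λ (x : Nat) → x) (λ (ω : Nat) → ω)) (refl ((φ : Nat) → Nat) (λ (d : Nat) → d)) (refl ((o : Nat) → Nat) (λ (z : Nat) → z))
observation: contracting a beta-redex first, the term normalizes in 2 steps.


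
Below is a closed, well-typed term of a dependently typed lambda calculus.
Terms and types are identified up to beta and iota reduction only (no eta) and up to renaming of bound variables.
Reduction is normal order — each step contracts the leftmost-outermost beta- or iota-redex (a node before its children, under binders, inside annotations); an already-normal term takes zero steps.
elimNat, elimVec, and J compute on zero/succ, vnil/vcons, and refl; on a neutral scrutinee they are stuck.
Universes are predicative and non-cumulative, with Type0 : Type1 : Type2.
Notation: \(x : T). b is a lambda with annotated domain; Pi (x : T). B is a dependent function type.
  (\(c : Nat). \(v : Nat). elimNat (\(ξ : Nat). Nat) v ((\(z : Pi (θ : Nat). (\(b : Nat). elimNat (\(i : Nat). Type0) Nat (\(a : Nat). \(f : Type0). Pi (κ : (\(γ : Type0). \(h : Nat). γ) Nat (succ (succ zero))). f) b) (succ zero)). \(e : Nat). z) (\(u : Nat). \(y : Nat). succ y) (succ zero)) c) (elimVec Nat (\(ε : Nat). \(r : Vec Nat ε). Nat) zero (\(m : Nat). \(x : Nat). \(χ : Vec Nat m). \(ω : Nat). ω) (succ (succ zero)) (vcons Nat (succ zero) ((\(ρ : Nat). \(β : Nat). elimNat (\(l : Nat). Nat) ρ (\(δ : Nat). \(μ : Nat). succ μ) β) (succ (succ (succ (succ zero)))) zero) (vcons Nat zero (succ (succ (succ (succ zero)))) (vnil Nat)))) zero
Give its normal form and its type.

resulting normal form:
  zero
type:
  Nat
observation: the leftmost-outermost redex is a beta-redex, and normalization takes 16 steps.


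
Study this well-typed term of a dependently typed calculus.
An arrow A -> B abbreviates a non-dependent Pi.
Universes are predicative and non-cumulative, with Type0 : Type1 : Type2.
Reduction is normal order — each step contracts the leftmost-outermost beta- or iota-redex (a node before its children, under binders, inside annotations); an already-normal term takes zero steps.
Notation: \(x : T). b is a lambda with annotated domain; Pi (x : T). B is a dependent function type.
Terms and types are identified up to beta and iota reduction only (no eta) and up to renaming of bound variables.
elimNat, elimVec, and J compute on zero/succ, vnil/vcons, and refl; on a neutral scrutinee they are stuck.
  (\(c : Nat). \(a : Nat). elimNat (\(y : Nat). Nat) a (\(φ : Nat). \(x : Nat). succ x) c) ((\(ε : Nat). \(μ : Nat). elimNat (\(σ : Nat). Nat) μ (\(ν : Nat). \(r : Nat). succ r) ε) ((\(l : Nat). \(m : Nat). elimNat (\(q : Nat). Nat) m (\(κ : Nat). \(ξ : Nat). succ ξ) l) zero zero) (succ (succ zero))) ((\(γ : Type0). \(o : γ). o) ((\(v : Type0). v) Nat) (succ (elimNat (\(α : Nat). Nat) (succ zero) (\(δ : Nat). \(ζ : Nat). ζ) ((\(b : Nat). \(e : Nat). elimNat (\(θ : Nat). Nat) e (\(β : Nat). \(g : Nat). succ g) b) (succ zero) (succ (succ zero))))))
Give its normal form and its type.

resulting normal form:
  succ (succ (succ (succ zero)))
type:
  Nat
observation: normalization takes exactly 33 steps under the normal-order strategy.


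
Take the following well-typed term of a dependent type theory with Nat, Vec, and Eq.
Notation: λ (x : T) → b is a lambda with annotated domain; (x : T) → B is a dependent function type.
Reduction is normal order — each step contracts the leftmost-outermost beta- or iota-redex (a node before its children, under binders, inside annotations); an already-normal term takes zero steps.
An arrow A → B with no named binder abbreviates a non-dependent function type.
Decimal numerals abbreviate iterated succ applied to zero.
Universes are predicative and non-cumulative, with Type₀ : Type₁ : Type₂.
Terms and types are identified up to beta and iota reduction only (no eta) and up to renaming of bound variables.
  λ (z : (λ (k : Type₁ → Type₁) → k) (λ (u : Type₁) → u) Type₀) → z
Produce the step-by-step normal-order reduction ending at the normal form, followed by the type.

normal-order reduction sequence:
  λ (z : (λ (k : Type₁ → Type₁) → k) (λ (u : Type₁) → u) Type₀) → z
  ~> λ (z : (λ (k : Type₁) → k) Type₀) → z
  ~> λ (z : Type₀) → z
inferred type:
  Type₀ → Type₀


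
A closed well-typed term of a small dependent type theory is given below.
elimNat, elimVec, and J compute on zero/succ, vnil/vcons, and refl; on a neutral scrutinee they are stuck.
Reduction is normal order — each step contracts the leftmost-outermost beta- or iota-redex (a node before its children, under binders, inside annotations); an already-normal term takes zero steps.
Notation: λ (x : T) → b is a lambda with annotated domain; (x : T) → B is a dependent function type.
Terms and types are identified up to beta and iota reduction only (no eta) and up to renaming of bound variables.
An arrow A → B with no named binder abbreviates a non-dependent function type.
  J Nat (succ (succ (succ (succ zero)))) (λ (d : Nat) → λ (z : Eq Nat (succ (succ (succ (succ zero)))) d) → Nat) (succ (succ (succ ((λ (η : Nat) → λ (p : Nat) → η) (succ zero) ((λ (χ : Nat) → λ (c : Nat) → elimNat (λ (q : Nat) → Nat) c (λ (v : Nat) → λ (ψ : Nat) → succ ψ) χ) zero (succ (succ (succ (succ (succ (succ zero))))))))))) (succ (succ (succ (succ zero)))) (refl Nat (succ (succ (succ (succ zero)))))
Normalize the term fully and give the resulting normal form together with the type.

resulting normal form:
  succ (succ (succ (succ zero)))
the term's type:
  Nat
observation: the first redex contracted is a J iota-redex; the normal form is reached in 3 normal-order steps.


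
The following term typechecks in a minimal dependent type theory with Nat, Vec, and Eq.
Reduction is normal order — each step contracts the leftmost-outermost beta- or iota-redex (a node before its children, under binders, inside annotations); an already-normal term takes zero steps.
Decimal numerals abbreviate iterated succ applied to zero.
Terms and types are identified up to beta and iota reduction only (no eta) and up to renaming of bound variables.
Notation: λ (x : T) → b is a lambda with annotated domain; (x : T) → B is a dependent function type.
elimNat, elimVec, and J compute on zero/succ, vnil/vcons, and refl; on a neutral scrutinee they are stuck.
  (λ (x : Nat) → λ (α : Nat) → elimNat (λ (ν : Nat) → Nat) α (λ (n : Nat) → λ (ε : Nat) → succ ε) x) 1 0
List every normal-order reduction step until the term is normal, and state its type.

normal-order reduction:
  (λ (x : Nat) → λ (α : Nat) → elimNat (λ (ν : Nat) → Nat) α (λ (n : Nat) → λ (ε : Nat) → succ ε) x) 1 0
  ~> (λ (x : Nat) → elimNat (λ (α : Nat) → Nat) x (λ (ν : Nat) → λ (n : Nat) → succ n) 1) 0
  ~> elimNat (λ (x : Nat) → Nat) 0 (λ (α : Nat) → λ (ν : Nat) → succ ν) 1
  ~> (λ (x : Nat) → λ (α : Nat) → succ α) 0 (elimNat (λ (ν : Nat) → Nat) 0 (λ (n : Nat) → λ (ε : Nat) → succ ε) 0)
  ~> (λ (x : Nat) → succ x) (elimNat (λ (α : Nat) → Nat) 0 (λ (ν : Nat) → λ (n : Nat) → succ n) 0)
  ~> succ (elimNat (λ (x : Nat) → Nat) 0 (λ (α : Nat) → λ (ν : Nat) → succ ν) 0)
  ~> 1
the term's type:
  Nat


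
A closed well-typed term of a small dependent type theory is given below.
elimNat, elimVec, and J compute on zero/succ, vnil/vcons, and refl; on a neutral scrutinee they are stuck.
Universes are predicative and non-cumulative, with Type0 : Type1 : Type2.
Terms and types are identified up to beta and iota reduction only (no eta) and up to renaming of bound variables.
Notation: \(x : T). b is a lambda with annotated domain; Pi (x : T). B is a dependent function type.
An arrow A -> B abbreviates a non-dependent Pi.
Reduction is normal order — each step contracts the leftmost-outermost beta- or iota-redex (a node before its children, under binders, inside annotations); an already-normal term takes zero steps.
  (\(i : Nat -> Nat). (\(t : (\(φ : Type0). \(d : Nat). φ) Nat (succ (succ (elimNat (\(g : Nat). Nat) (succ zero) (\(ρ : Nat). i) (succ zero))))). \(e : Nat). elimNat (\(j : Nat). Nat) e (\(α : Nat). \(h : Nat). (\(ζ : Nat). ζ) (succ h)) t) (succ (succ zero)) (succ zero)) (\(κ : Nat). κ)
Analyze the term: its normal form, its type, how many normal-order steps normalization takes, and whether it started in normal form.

resulting normal form:
  succ (succ (succ zero))
type:
  Nat
reduction steps (normal order): 12
started in normal form: no
first redex: a beta-redex


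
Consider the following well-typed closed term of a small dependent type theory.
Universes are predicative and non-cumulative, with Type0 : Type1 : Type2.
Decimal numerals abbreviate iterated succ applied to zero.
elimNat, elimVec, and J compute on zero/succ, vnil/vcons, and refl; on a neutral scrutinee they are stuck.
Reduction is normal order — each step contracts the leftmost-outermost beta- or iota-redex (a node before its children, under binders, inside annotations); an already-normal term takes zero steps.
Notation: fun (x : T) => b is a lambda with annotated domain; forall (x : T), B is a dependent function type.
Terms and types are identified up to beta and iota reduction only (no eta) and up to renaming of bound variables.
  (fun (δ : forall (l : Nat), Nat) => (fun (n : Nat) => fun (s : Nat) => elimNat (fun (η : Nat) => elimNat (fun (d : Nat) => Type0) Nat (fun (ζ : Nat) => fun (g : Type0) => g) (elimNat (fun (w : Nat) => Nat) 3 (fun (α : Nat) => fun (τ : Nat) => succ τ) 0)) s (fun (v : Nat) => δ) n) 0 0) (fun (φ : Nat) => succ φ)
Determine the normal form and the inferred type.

reduced normal form:
  0
the term's type:
  Nat
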